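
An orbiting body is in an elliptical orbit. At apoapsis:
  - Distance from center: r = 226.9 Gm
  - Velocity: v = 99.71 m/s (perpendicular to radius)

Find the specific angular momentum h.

Convert to SI: r = 226.9 Gm = 2.269e+11 m.
With v perpendicular to r, h = r · v.
h = 2.269e+11 · 99.71 m²/s ≈ 2.262e+13 m²/s.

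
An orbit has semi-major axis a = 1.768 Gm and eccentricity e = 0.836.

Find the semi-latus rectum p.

Convert to SI: a = 1.768 Gm = 1.768e+09 m.
p = a (1 − e²).
p = 1.768e+09 · (1 − (0.836)²) = 1.768e+09 · 0.301104 ≈ 5.324e+08 m = 532.4 Mm.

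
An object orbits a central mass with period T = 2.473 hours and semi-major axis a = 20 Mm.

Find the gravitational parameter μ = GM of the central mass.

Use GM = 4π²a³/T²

Convert to SI: T = 2.473 hours = 8902.8 s; a = 20 Mm = 2e+07 m.
GM = 4π² · a³ / T².
GM = 4π² · (2e+07)³ / (8902.8)² m³/s² ≈ 3.985e+15 m³/s² = 3.985 × 10^15 m³/s².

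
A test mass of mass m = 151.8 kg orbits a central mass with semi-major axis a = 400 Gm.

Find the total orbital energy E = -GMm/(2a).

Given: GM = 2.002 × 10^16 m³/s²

Convert to SI: a = 400 Gm = 4e+11 m.
E = −GMm / (2a).
E = −2.002e+16 · 151.8 / (2 · 4e+11) J ≈ -3.799e+06 J = -3.799 MJ.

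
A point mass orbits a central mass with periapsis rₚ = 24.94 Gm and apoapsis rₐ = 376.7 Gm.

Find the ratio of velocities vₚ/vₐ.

Convert to SI: rₚ = 24.94 Gm = 2.494e+10 m; rₐ = 376.7 Gm = 3.767e+11 m.
Conservation of angular momentum gives rₚvₚ = rₐvₐ, so vₚ/vₐ = rₐ/rₚ.
vₚ/vₐ = 3.767e+11 / 2.494e+10 ≈ 15.1.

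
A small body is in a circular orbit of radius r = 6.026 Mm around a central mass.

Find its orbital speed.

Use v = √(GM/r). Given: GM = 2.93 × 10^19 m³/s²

Convert to SI: r = 6.026 Mm = 6.026e+06 m.
For a circular orbit, gravity supplies the centripetal force, so v = √(GM / r).
v = √(2.93e+19 / 6.026e+06) m/s ≈ 2.205e+06 m/s = 2205 km/s.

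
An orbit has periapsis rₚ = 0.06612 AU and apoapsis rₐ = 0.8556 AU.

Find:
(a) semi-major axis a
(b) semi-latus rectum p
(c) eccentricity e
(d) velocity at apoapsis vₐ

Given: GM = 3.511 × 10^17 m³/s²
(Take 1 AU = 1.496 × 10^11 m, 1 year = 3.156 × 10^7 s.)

Convert to SI: rₚ = 0.06612 AU = 9.89155e+09 m; rₐ = 0.8556 AU = 1.27998e+11 m.
(a) a = (rₚ + rₐ)/2 = (9.89155e+09 + 1.27998e+11)/2 ≈ 6.894e+10 m
(b) From a = (rₚ + rₐ)/2 = 6.89447e+10 m and e = (rₐ − rₚ)/(rₐ + rₚ) = 0.856529, p = a(1 − e²) = 6.89447e+10 · (1 − (0.856529)²) ≈ 1.836e+10 m
(c) e = (rₐ − rₚ)/(rₐ + rₚ) = (1.27998e+11 − 9.89155e+09)/(1.27998e+11 + 9.89155e+09) ≈ 0.8565
(d) With a = (rₚ + rₐ)/2 = 6.89447e+10 m, vₐ = √(GM (2/rₐ − 1/a)) = √(3.511e+17 · (2/1.27998e+11 − 1/6.89447e+10)) m/s ≈ 627.3 m/s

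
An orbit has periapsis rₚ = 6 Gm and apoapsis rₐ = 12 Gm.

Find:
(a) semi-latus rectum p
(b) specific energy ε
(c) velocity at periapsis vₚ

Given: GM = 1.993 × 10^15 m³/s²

Convert to SI: rₚ = 6 Gm = 6e+09 m; rₐ = 12 Gm = 1.2e+10 m.
(a) From a = (rₚ + rₐ)/2 = 9e+09 m and e = (rₐ − rₚ)/(rₐ + rₚ) = 0.333333, p = a(1 − e²) = 9e+09 · (1 − (0.333333)²) ≈ 8e+09 m
(b) With a = (rₚ + rₐ)/2 = 9e+09 m, ε = −GM/(2a) = −1.993e+15/(2 · 9e+09) J/kg ≈ -1.107e+05 J/kg
(c) With a = (rₚ + rₐ)/2 = 9e+09 m, vₚ = √(GM (2/rₚ − 1/a)) = √(1.993e+15 · (2/6e+09 − 1/9e+09)) m/s ≈ 665.5 m/s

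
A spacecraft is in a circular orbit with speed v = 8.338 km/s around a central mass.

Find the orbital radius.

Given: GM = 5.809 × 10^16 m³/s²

Convert to SI: v = 8.338 km/s = 8338 m/s.
For a circular orbit, v² = GM / r, so r = GM / v².
r = 5.809e+16 / (8338)² m ≈ 8.356e+08 m = 835.6 Mm.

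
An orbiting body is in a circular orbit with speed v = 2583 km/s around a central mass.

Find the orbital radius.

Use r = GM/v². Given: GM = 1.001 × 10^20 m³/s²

Convert to SI: v = 2583 km/s = 2.583e+06 m/s.
For a circular orbit, v² = GM / r, so r = GM / v².
r = 1.001e+20 / (2.583e+06)² m ≈ 1.5e+07 m = 15 Mm.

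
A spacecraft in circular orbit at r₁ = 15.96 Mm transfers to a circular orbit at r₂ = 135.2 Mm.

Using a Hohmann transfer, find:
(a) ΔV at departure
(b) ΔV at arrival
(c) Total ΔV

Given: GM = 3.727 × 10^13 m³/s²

Convert to SI: r₁ = 15.96 Mm = 1.596e+07 m; r₂ = 135.2 Mm = 1.352e+08 m.
Transfer semi-major axis: a_t = (r₁ + r₂)/2 = (1.596e+07 + 1.352e+08)/2 = 7.558e+07 m.
Circular speeds: v₁ = √(GM/r₁) = 1528.14 m/s, v₂ = √(GM/r₂) = 525.039 m/s.
Transfer speeds (vis-viva v² = GM(2/r − 1/a_t)): v₁ᵗ = 2043.85 m/s, v₂ᵗ = 241.271 m/s.
(a) ΔV₁ = |v₁ᵗ − v₁| ≈ 515.7 m/s = 515.7 m/s.
(b) ΔV₂ = |v₂ − v₂ᵗ| ≈ 283.8 m/s = 283.8 m/s.
(c) ΔV_total = ΔV₁ + ΔV₂ ≈ 799.5 m/s = 799.5 m/s.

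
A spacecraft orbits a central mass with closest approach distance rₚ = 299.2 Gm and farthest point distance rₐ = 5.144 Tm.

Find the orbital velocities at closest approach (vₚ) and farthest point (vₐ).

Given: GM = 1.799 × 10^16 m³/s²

Convert to SI: rₚ = 299.2 Gm = 2.992e+11 m; rₐ = 5.144 Tm = 5.144e+12 m.
Use the vis-viva equation v² = GM(2/r − 1/a) with a = (rₚ + rₐ)/2 = (2.992e+11 + 5.144e+12)/2 = 2.7216e+12 m.
vₚ = √(GM · (2/rₚ − 1/a)) = √(1.799e+16 · (2/2.992e+11 − 1/2.7216e+12)) m/s ≈ 337.1 m/s = 337.1 m/s.
vₐ = √(GM · (2/rₐ − 1/a)) = √(1.799e+16 · (2/5.144e+12 − 1/2.7216e+12)) m/s ≈ 19.61 m/s = 19.61 m/s.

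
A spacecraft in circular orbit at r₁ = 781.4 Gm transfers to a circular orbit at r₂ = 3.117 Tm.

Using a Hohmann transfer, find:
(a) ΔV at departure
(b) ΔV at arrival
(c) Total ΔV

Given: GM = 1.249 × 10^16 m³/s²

Convert to SI: r₁ = 781.4 Gm = 7.814e+11 m; r₂ = 3.117 Tm = 3.117e+12 m.
Transfer semi-major axis: a_t = (r₁ + r₂)/2 = (7.814e+11 + 3.117e+12)/2 = 1.9492e+12 m.
Circular speeds: v₁ = √(GM/r₁) = 126.428 m/s, v₂ = √(GM/r₂) = 63.3013 m/s.
Transfer speeds (vis-viva v² = GM(2/r − 1/a_t)): v₁ᵗ = 159.877 m/s, v₂ᵗ = 40.0794 m/s.
(a) ΔV₁ = |v₁ᵗ − v₁| ≈ 33.45 m/s = 33.45 m/s.
(b) ΔV₂ = |v₂ − v₂ᵗ| ≈ 23.22 m/s = 23.22 m/s.
(c) ΔV_total = ΔV₁ + ΔV₂ ≈ 56.67 m/s = 56.67 m/s.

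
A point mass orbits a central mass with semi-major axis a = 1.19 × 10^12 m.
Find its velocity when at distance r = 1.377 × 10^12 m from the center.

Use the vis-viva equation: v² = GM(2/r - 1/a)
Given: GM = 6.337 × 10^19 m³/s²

Vis-viva: v = √(GM · (2/r − 1/a)).
2/r − 1/a = 2/1.377e+12 − 1/1.19e+12 = 6.12097e-13 m⁻¹.
v = √(6.337e+19 · 6.12097e-13) m/s ≈ 6228 m/s = 6.228 km/s.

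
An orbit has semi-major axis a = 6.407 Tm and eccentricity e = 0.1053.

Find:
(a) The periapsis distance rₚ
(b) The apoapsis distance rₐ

Convert to SI: a = 6.407 Tm = 6.407e+12 m.
(a) rₚ = a(1 − e) = 6.407e+12 · (1 − 0.1053) = 6.407e+12 · 0.8947 ≈ 5.732e+12 m = 5.732 Tm.
(b) rₐ = a(1 + e) = 6.407e+12 · (1 + 0.1053) = 6.407e+12 · 1.1053 ≈ 7.082e+12 m = 7.082 Tm.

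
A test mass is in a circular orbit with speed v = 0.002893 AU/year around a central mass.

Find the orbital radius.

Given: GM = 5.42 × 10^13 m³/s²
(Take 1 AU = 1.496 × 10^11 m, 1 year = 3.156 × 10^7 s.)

Convert to SI: v = 0.002893 AU/year = 13.7133 m/s.
For a circular orbit, v² = GM / r, so r = GM / v².
r = 5.42e+13 / (13.7133)² m ≈ 2.882e+11 m = 1.927 AU.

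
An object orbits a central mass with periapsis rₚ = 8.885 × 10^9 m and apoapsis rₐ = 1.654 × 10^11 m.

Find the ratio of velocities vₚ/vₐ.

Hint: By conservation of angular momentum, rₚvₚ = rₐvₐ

Conservation of angular momentum gives rₚvₚ = rₐvₐ, so vₚ/vₐ = rₐ/rₚ.
vₚ/vₐ = 1.654e+11 / 8.885e+09 ≈ 18.62.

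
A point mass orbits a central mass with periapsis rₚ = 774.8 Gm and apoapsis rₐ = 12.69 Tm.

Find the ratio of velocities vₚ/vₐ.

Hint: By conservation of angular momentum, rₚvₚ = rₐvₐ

Convert to SI: rₚ = 774.8 Gm = 7.748e+11 m; rₐ = 12.69 Tm = 1.269e+13 m.
Conservation of angular momentum gives rₚvₚ = rₐvₐ, so vₚ/vₐ = rₐ/rₚ.
vₚ/vₐ = 1.269e+13 / 7.748e+11 ≈ 16.38.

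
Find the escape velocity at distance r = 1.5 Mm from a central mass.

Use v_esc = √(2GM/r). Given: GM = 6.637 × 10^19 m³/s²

Convert to SI: r = 1.5 Mm = 1.5e+06 m.
Escape velocity comes from setting total energy to zero: ½v² − GM/r = 0 ⇒ v_esc = √(2GM / r).
v_esc = √(2 · 6.637e+19 / 1.5e+06) m/s ≈ 9.407e+06 m/s = 9407 km/s.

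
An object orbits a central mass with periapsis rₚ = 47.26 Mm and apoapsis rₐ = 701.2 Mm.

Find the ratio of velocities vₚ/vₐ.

Convert to SI: rₚ = 47.26 Mm = 4.726e+07 m; rₐ = 701.2 Mm = 7.012e+08 m.
Conservation of angular momentum gives rₚvₚ = rₐvₐ, so vₚ/vₐ = rₐ/rₚ.
vₚ/vₐ = 7.012e+08 / 4.726e+07 ≈ 14.84.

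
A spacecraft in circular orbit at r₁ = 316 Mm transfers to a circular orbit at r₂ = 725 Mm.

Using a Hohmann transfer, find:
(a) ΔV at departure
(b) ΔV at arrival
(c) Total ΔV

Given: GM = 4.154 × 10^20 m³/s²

Convert to SI: r₁ = 316 Mm = 3.16e+08 m; r₂ = 725 Mm = 7.25e+08 m.
Transfer semi-major axis: a_t = (r₁ + r₂)/2 = (3.16e+08 + 7.25e+08)/2 = 5.205e+08 m.
Circular speeds: v₁ = √(GM/r₁) = 1.14654e+06 m/s, v₂ = √(GM/r₂) = 756945 m/s.
Transfer speeds (vis-viva v² = GM(2/r − 1/a_t)): v₁ᵗ = 1.35316e+06 m/s, v₂ᵗ = 589790 m/s.
(a) ΔV₁ = |v₁ᵗ − v₁| ≈ 2.066e+05 m/s = 206.6 km/s.
(b) ΔV₂ = |v₂ − v₂ᵗ| ≈ 1.672e+05 m/s = 167.2 km/s.
(c) ΔV_total = ΔV₁ + ΔV₂ ≈ 3.738e+05 m/s = 373.8 km/s.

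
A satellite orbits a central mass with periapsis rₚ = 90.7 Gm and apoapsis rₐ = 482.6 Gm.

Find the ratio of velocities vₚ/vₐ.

Convert to SI: rₚ = 90.7 Gm = 9.07e+10 m; rₐ = 482.6 Gm = 4.826e+11 m.
Conservation of angular momentum gives rₚvₚ = rₐvₐ, so vₚ/vₐ = rₐ/rₚ.
vₚ/vₐ = 4.826e+11 / 9.07e+10 ≈ 5.321.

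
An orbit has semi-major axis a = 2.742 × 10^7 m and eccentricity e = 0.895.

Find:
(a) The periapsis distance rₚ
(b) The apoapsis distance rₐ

(a) rₚ = a(1 − e) = 2.742e+07 · (1 − 0.895) = 2.742e+07 · 0.105 ≈ 2.879e+06 m = 2.879 × 10^6 m.
(b) rₐ = a(1 + e) = 2.742e+07 · (1 + 0.895) = 2.742e+07 · 1.895 ≈ 5.196e+07 m = 5.196 × 10^7 m.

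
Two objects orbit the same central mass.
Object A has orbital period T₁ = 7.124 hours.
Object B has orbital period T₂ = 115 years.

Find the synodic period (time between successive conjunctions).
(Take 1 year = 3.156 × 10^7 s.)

Convert to SI: T₁ = 7.124 hours = 25646.4 s; T₂ = 115 years = 3.6294e+09 s.
T_syn = |T₁ · T₂ / (T₁ − T₂)|.
T_syn = |25646.4 · 3.6294e+09 / (25646.4 − 3.6294e+09)| s ≈ 2.565e+04 s = 7.124 hours.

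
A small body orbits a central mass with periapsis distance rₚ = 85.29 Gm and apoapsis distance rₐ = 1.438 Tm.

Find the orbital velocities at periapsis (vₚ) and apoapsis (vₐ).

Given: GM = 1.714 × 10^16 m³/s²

Convert to SI: rₚ = 85.29 Gm = 8.529e+10 m; rₐ = 1.438 Tm = 1.438e+12 m.
Use the vis-viva equation v² = GM(2/r − 1/a) with a = (rₚ + rₐ)/2 = (8.529e+10 + 1.438e+12)/2 = 7.61645e+11 m.
vₚ = √(GM · (2/rₚ − 1/a)) = √(1.714e+16 · (2/8.529e+10 − 1/7.61645e+11)) m/s ≈ 616 m/s = 616 m/s.
vₐ = √(GM · (2/rₐ − 1/a)) = √(1.714e+16 · (2/1.438e+12 − 1/7.61645e+11)) m/s ≈ 36.53 m/s = 36.53 m/s.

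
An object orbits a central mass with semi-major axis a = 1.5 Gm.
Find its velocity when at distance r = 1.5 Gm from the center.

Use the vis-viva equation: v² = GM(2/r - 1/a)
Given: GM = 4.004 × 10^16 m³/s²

Convert to SI: a = 1.5 Gm = 1.5e+09 m; r = 1.5 Gm = 1.5e+09 m.
Vis-viva: v = √(GM · (2/r − 1/a)).
2/r − 1/a = 2/1.5e+09 − 1/1.5e+09 = 6.66667e-10 m⁻¹.
v = √(4.004e+16 · 6.66667e-10) m/s ≈ 5167 m/s = 5.167 km/s.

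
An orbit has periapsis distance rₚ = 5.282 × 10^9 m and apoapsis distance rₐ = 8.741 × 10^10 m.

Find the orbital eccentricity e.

e = (rₐ − rₚ) / (rₐ + rₚ).
e = (8.741e+10 − 5.282e+09) / (8.741e+10 + 5.282e+09) = 8.2128e+10 / 9.2692e+10 ≈ 0.886.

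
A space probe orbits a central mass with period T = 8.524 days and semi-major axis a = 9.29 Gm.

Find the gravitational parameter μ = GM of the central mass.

Convert to SI: T = 8.524 days = 736474 s; a = 9.29 Gm = 9.29e+09 m.
GM = 4π² · a³ / T².
GM = 4π² · (9.29e+09)³ / (736474)² m³/s² ≈ 5.836e+19 m³/s² = 5.836 × 10^19 m³/s².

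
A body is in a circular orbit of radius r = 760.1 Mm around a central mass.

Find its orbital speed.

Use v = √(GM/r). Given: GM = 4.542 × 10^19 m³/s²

Convert to SI: r = 760.1 Mm = 7.601e+08 m.
For a circular orbit, gravity supplies the centripetal force, so v = √(GM / r).
v = √(4.542e+19 / 7.601e+08) m/s ≈ 2.444e+05 m/s = 244.4 km/s.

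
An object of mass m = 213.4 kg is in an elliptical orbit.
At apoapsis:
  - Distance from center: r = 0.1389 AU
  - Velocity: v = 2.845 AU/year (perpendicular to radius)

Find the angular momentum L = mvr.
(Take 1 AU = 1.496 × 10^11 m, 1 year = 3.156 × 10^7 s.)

Convert to SI: r = 0.1389 AU = 2.07794e+10 m; v = 2.845 AU/year = 13485.8 m/s.
Since v is perpendicular to r, L = m · v · r.
L = 213.4 · 13485.8 · 2.07794e+10 kg·m²/s ≈ 5.98e+16 kg·m²/s.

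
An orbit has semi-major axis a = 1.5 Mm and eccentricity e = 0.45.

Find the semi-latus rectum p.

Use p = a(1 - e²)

Convert to SI: a = 1.5 Mm = 1.5e+06 m.
p = a (1 − e²).
p = 1.5e+06 · (1 − (0.45)²) = 1.5e+06 · 0.7975 ≈ 1.196e+06 m = 1.196 Mm.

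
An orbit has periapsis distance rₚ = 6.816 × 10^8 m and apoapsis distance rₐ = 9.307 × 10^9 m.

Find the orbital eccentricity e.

e = (rₐ − rₚ) / (rₐ + rₚ).
e = (9.307e+09 − 6.816e+08) / (9.307e+09 + 6.816e+08) = 8.6254e+09 / 9.9886e+09 ≈ 0.8635.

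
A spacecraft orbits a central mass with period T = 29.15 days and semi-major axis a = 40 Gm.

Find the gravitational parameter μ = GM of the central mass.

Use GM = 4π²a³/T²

Convert to SI: T = 29.15 days = 2.51856e+06 s; a = 40 Gm = 4e+10 m.
GM = 4π² · a³ / T².
GM = 4π² · (4e+10)³ / (2.51856e+06)² m³/s² ≈ 3.983e+20 m³/s² = 3.983 × 10^20 m³/s².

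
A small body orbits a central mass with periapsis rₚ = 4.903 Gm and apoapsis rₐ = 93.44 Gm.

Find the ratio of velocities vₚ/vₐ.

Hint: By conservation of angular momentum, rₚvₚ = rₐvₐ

Convert to SI: rₚ = 4.903 Gm = 4.903e+09 m; rₐ = 93.44 Gm = 9.344e+10 m.
Conservation of angular momentum gives rₚvₚ = rₐvₐ, so vₚ/vₐ = rₐ/rₚ.
vₚ/vₐ = 9.344e+10 / 4.903e+09 ≈ 19.06.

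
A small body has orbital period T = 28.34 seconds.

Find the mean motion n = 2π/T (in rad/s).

n = 2π / T.
n = 2π / 28.34 s ≈ 0.2217 rad/s.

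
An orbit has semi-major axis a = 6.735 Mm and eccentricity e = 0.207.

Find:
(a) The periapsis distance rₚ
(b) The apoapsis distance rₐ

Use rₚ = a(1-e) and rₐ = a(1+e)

Convert to SI: a = 6.735 Mm = 6.735e+06 m.
(a) rₚ = a(1 − e) = 6.735e+06 · (1 − 0.207) = 6.735e+06 · 0.793 ≈ 5.341e+06 m = 5.341 Mm.
(b) rₐ = a(1 + e) = 6.735e+06 · (1 + 0.207) = 6.735e+06 · 1.207 ≈ 8.129e+06 m = 8.129 Mm.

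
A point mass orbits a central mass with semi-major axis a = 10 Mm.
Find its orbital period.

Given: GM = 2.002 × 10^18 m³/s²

Convert to SI: a = 10 Mm = 1e+07 m.
Kepler's third law: T = 2π √(a³ / GM).
Substituting a = 1e+07 m and GM = 2.002e+18 m³/s²:
T = 2π √((1e+07)³ / 2.002e+18) s
T ≈ 140.4 s = 2.34 minutes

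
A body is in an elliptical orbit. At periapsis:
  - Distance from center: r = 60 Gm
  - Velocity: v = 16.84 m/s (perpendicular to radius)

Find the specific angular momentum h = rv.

Convert to SI: r = 60 Gm = 6e+10 m.
With v perpendicular to r, h = r · v.
h = 6e+10 · 16.84 m²/s ≈ 1.01e+12 m²/s.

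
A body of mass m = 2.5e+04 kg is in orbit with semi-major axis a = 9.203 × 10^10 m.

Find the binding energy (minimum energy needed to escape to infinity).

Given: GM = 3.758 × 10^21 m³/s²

Total orbital energy is E = −GMm/(2a); binding energy is E_bind = −E = GMm/(2a).
E_bind = 3.758e+21 · 2.5e+04 / (2 · 9.203e+10) J ≈ 5.104e+14 J = 510.4 TJ.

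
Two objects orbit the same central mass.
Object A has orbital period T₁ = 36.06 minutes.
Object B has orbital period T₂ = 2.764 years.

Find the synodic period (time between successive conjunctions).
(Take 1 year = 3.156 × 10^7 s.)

Convert to SI: T₁ = 36.06 minutes = 2163.6 s; T₂ = 2.764 years = 8.72318e+07 s.
T_syn = |T₁ · T₂ / (T₁ − T₂)|.
T_syn = |2163.6 · 8.72318e+07 / (2163.6 − 8.72318e+07)| s ≈ 2164 s = 36.06 minutes.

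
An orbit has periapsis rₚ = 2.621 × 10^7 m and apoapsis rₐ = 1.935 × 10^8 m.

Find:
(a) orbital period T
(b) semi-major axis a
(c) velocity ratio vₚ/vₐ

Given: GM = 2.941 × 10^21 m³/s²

(a) With a = (rₚ + rₐ)/2 = 1.09855e+08 m, T = 2π √(a³/GM) = 2π √((1.09855e+08)³/2.941e+21) s ≈ 133.4 s
(b) a = (rₚ + rₐ)/2 = (2.621e+07 + 1.935e+08)/2 ≈ 1.099e+08 m
(c) Conservation of angular momentum (rₚvₚ = rₐvₐ) gives vₚ/vₐ = rₐ/rₚ = 1.935e+08/2.621e+07 ≈ 7.383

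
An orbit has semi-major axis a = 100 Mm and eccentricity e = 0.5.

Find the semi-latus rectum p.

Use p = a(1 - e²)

Convert to SI: a = 100 Mm = 1e+08 m.
p = a (1 − e²).
p = 1e+08 · (1 − (0.5)²) = 1e+08 · 0.75 ≈ 7.5e+07 m = 75 Mm.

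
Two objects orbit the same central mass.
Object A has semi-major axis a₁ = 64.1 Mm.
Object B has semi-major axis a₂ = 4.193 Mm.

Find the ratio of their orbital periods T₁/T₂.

Convert to SI: a₁ = 64.1 Mm = 6.41e+07 m; a₂ = 4.193 Mm = 4.193e+06 m.
From Kepler's third law, (T₁/T₂)² = (a₁/a₂)³, so T₁/T₂ = (a₁/a₂)^(3/2).
a₁/a₂ = 6.41e+07 / 4.193e+06 = 15.2874.
T₁/T₂ = (15.2874)^(3/2) ≈ 59.77.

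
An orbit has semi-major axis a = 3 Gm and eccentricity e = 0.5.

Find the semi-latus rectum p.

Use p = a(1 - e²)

Convert to SI: a = 3 Gm = 3e+09 m.
p = a (1 − e²).
p = 3e+09 · (1 − (0.5)²) = 3e+09 · 0.75 ≈ 2.25e+09 m = 2.25 Gm.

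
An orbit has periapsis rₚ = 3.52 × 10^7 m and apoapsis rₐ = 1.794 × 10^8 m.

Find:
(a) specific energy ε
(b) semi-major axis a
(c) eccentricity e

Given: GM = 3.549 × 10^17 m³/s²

(a) With a = (rₚ + rₐ)/2 = 1.073e+08 m, ε = −GM/(2a) = −3.549e+17/(2 · 1.073e+08) J/kg ≈ -1.654e+09 J/kg
(b) a = (rₚ + rₐ)/2 = (3.52e+07 + 1.794e+08)/2 ≈ 1.073e+08 m
(c) e = (rₐ − rₚ)/(rₐ + rₚ) = (1.794e+08 − 3.52e+07)/(1.794e+08 + 3.52e+07) ≈ 0.6719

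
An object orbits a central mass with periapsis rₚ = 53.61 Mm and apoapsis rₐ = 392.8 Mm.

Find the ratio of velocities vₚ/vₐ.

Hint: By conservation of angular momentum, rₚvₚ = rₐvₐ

Convert to SI: rₚ = 53.61 Mm = 5.361e+07 m; rₐ = 392.8 Mm = 3.928e+08 m.
Conservation of angular momentum gives rₚvₚ = rₐvₐ, so vₚ/vₐ = rₐ/rₚ.
vₚ/vₐ = 3.928e+08 / 5.361e+07 ≈ 7.327.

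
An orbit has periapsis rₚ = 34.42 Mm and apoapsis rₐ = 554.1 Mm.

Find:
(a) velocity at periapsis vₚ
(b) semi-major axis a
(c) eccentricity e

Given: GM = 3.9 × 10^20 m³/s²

Convert to SI: rₚ = 34.42 Mm = 3.442e+07 m; rₐ = 554.1 Mm = 5.541e+08 m.
(a) With a = (rₚ + rₐ)/2 = 2.9426e+08 m, vₚ = √(GM (2/rₚ − 1/a)) = √(3.9e+20 · (2/3.442e+07 − 1/2.9426e+08)) m/s ≈ 4.619e+06 m/s
(b) a = (rₚ + rₐ)/2 = (3.442e+07 + 5.541e+08)/2 ≈ 2.943e+08 m
(c) e = (rₐ − rₚ)/(rₐ + rₚ) = (5.541e+08 − 3.442e+07)/(5.541e+08 + 3.442e+07) ≈ 0.883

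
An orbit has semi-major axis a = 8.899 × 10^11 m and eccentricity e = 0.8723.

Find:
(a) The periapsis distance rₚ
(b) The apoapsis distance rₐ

(a) rₚ = a(1 − e) = 8.899e+11 · (1 − 0.8723) = 8.899e+11 · 0.1277 ≈ 1.136e+11 m = 1.136 × 10^11 m.
(b) rₐ = a(1 + e) = 8.899e+11 · (1 + 0.8723) = 8.899e+11 · 1.8723 ≈ 1.666e+12 m = 1.666 × 10^12 m.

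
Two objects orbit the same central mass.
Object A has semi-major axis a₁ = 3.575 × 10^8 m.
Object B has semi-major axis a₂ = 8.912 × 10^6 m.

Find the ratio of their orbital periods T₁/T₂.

From Kepler's third law, (T₁/T₂)² = (a₁/a₂)³, so T₁/T₂ = (a₁/a₂)^(3/2).
a₁/a₂ = 3.575e+08 / 8.912e+06 = 40.1145.
T₁/T₂ = (40.1145)^(3/2) ≈ 254.1.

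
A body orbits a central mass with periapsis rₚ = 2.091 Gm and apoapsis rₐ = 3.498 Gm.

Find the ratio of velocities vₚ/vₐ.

Convert to SI: rₚ = 2.091 Gm = 2.091e+09 m; rₐ = 3.498 Gm = 3.498e+09 m.
Conservation of angular momentum gives rₚvₚ = rₐvₐ, so vₚ/vₐ = rₐ/rₚ.
vₚ/vₐ = 3.498e+09 / 2.091e+09 ≈ 1.673.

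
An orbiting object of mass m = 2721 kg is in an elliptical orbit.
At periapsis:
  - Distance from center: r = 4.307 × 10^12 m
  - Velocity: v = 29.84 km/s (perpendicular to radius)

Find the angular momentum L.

Convert to SI: v = 29.84 km/s = 29840 m/s.
Since v is perpendicular to r, L = m · v · r.
L = 2721 · 29840 · 4.307e+12 kg·m²/s ≈ 3.497e+20 kg·m²/s.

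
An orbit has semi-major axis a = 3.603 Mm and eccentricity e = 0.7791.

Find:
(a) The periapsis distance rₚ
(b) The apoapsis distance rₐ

Convert to SI: a = 3.603 Mm = 3.603e+06 m.
(a) rₚ = a(1 − e) = 3.603e+06 · (1 − 0.7791) = 3.603e+06 · 0.2209 ≈ 7.959e+05 m = 795.9 km.
(b) rₐ = a(1 + e) = 3.603e+06 · (1 + 0.7791) = 3.603e+06 · 1.7791 ≈ 6.41e+06 m = 6.41 Mm.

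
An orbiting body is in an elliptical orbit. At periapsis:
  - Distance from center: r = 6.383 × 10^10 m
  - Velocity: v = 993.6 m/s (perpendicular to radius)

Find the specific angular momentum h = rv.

With v perpendicular to r, h = r · v.
h = 6.383e+10 · 993.6 m²/s ≈ 6.342e+13 m²/s.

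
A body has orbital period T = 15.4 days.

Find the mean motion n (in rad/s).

Convert to SI: T = 15.4 days = 1.33056e+06 s.
n = 2π / T.
n = 2π / 1.33056e+06 s ≈ 4.722e-06 rad/s.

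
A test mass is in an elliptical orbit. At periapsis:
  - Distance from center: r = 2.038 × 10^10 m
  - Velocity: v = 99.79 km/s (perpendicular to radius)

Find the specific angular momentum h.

Convert to SI: v = 99.79 km/s = 99790 m/s.
With v perpendicular to r, h = r · v.
h = 2.038e+10 · 99790 m²/s ≈ 2.034e+15 m²/s.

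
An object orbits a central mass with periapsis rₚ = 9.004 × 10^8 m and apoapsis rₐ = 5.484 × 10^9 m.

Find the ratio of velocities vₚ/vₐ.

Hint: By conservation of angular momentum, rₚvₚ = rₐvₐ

Conservation of angular momentum gives rₚvₚ = rₐvₐ, so vₚ/vₐ = rₐ/rₚ.
vₚ/vₐ = 5.484e+09 / 9.004e+08 ≈ 6.091.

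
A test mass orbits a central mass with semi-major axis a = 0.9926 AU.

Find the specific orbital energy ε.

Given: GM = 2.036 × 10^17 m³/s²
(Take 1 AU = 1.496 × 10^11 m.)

Convert to SI: a = 0.9926 AU = 1.48493e+11 m.
ε = −GM / (2a).
ε = −2.036e+17 / (2 · 1.48493e+11) J/kg ≈ -6.856e+05 J/kg = -685.6 kJ/kg.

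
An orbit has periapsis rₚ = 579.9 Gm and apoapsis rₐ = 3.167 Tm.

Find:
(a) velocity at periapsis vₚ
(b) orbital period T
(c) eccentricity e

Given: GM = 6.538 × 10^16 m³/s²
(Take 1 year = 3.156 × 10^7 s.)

Convert to SI: rₚ = 579.9 Gm = 5.799e+11 m; rₐ = 3.167 Tm = 3.167e+12 m.
(a) With a = (rₚ + rₐ)/2 = 1.87345e+12 m, vₚ = √(GM (2/rₚ − 1/a)) = √(6.538e+16 · (2/5.799e+11 − 1/1.87345e+12)) m/s ≈ 436.6 m/s
(b) With a = (rₚ + rₐ)/2 = 1.87345e+12 m, T = 2π √(a³/GM) = 2π √((1.87345e+12)³/6.538e+16) s ≈ 6.301e+10 s
(c) e = (rₐ − rₚ)/(rₐ + rₚ) = (3.167e+12 − 5.799e+11)/(3.167e+12 + 5.799e+11) ≈ 0.6905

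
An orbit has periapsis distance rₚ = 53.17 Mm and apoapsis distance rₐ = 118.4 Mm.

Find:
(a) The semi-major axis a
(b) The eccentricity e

Convert to SI: rₚ = 53.17 Mm = 5.317e+07 m; rₐ = 118.4 Mm = 1.184e+08 m.
(a) a = (rₚ + rₐ) / 2 = (5.317e+07 + 1.184e+08) / 2 ≈ 8.578e+07 m = 85.78 Mm.
(b) e = (rₐ − rₚ) / (rₐ + rₚ) = (1.184e+08 − 5.317e+07) / (1.184e+08 + 5.317e+07) ≈ 0.3802.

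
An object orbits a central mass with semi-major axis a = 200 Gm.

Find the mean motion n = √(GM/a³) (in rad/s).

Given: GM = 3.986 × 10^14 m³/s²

Convert to SI: a = 200 Gm = 2e+11 m.
n = √(GM / a³).
n = √(3.986e+14 / (2e+11)³) rad/s ≈ 2.232e-10 rad/s.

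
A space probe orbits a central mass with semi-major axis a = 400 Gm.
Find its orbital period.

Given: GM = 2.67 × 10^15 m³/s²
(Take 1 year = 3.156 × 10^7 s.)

Convert to SI: a = 400 Gm = 4e+11 m.
Kepler's third law: T = 2π √(a³ / GM).
Substituting a = 4e+11 m and GM = 2.67e+15 m³/s²:
T = 2π √((4e+11)³ / 2.67e+15) s
T ≈ 3.076e+10 s = 974.7 years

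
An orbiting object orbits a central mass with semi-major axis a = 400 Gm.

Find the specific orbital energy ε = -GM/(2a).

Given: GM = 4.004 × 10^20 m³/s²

Convert to SI: a = 400 Gm = 4e+11 m.
ε = −GM / (2a).
ε = −4.004e+20 / (2 · 4e+11) J/kg ≈ -5.005e+08 J/kg = -500.5 MJ/kg.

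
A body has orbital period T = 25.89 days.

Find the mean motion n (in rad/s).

Convert to SI: T = 25.89 days = 2.2369e+06 s.
n = 2π / T.
n = 2π / 2.2369e+06 s ≈ 2.809e-06 rad/s.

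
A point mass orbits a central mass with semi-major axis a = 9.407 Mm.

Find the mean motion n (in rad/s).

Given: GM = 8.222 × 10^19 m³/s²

Convert to SI: a = 9.407 Mm = 9.407e+06 m.
n = √(GM / a³).
n = √(8.222e+19 / (9.407e+06)³) rad/s ≈ 0.3143 rad/s.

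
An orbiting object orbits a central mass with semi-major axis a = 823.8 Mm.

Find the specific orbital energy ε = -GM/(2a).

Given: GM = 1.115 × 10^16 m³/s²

Convert to SI: a = 823.8 Mm = 8.238e+08 m.
ε = −GM / (2a).
ε = −1.115e+16 / (2 · 8.238e+08) J/kg ≈ -6.767e+06 J/kg = -6.767 MJ/kg.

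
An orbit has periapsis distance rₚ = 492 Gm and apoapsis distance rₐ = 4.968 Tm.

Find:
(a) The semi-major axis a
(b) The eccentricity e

Convert to SI: rₚ = 492 Gm = 4.92e+11 m; rₐ = 4.968 Tm = 4.968e+12 m.
(a) a = (rₚ + rₐ) / 2 = (4.92e+11 + 4.968e+12) / 2 ≈ 2.73e+12 m = 2.73 Tm.
(b) e = (rₐ − rₚ) / (rₐ + rₚ) = (4.968e+12 − 4.92e+11) / (4.968e+12 + 4.92e+11) ≈ 0.8198.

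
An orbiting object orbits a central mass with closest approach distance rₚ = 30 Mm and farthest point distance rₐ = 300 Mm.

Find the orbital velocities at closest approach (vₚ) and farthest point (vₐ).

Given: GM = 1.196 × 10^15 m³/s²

Convert to SI: rₚ = 30 Mm = 3e+07 m; rₐ = 300 Mm = 3e+08 m.
Use the vis-viva equation v² = GM(2/r − 1/a) with a = (rₚ + rₐ)/2 = (3e+07 + 3e+08)/2 = 1.65e+08 m.
vₚ = √(GM · (2/rₚ − 1/a)) = √(1.196e+15 · (2/3e+07 − 1/1.65e+08)) m/s ≈ 8514 m/s = 8.514 km/s.
vₐ = √(GM · (2/rₐ − 1/a)) = √(1.196e+15 · (2/3e+08 − 1/1.65e+08)) m/s ≈ 851.4 m/s = 851.4 m/s.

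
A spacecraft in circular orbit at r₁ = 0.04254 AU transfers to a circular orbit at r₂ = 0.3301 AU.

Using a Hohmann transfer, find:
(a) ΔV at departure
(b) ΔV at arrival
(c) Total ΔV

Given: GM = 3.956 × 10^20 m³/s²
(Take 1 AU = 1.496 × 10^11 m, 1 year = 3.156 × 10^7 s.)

Convert to SI: r₁ = 0.04254 AU = 6.36398e+09 m; r₂ = 0.3301 AU = 4.9383e+10 m.
Transfer semi-major axis: a_t = (r₁ + r₂)/2 = (6.36398e+09 + 4.9383e+10)/2 = 2.78735e+10 m.
Circular speeds: v₁ = √(GM/r₁) = 249324 m/s, v₂ = √(GM/r₂) = 89503.4 m/s.
Transfer speeds (vis-viva v² = GM(2/r − 1/a_t)): v₁ᵗ = 331861 m/s, v₂ᵗ = 42767 m/s.
(a) ΔV₁ = |v₁ᵗ − v₁| ≈ 8.254e+04 m/s = 17.41 AU/year.
(b) ΔV₂ = |v₂ − v₂ᵗ| ≈ 4.674e+04 m/s = 9.86 AU/year.
(c) ΔV_total = ΔV₁ + ΔV₂ ≈ 1.293e+05 m/s = 27.27 AU/year.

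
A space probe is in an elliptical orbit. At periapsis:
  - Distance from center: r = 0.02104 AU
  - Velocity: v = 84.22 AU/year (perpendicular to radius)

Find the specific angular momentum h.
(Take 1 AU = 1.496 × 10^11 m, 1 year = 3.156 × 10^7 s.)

Convert to SI: r = 0.02104 AU = 3.14758e+09 m; v = 84.22 AU/year = 399218 m/s.
With v perpendicular to r, h = r · v.
h = 3.14758e+09 · 399218 m²/s ≈ 1.257e+15 m²/s.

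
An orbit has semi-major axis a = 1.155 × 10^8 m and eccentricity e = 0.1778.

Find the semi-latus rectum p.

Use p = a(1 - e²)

p = a (1 − e²).
p = 1.155e+08 · (1 − (0.1778)²) = 1.155e+08 · 0.968387 ≈ 1.118e+08 m = 1.118 × 10^8 m.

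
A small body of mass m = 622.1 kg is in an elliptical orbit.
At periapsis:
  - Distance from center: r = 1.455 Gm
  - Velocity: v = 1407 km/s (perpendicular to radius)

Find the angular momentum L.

Convert to SI: r = 1.455 Gm = 1.455e+09 m; v = 1407 km/s = 1.407e+06 m/s.
Since v is perpendicular to r, L = m · v · r.
L = 622.1 · 1.407e+06 · 1.455e+09 kg·m²/s ≈ 1.274e+18 kg·m²/s.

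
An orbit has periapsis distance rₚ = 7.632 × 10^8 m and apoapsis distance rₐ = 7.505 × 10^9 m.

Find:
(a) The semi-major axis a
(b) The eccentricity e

(a) a = (rₚ + rₐ) / 2 = (7.632e+08 + 7.505e+09) / 2 ≈ 4.134e+09 m = 4.134 × 10^9 m.
(b) e = (rₐ − rₚ) / (rₐ + rₚ) = (7.505e+09 − 7.632e+08) / (7.505e+09 + 7.632e+08) ≈ 0.8154.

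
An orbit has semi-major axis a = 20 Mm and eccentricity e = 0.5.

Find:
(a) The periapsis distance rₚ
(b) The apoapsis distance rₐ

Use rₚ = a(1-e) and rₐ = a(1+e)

Convert to SI: a = 20 Mm = 2e+07 m.
(a) rₚ = a(1 − e) = 2e+07 · (1 − 0.5) = 2e+07 · 0.5 ≈ 1e+07 m = 10 Mm.
(b) rₐ = a(1 + e) = 2e+07 · (1 + 0.5) = 2e+07 · 1.5 ≈ 3e+07 m = 30 Mm.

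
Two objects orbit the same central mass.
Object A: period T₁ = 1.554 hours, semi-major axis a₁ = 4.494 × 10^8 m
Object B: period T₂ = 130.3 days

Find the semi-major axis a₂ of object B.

Convert to SI: T₁ = 1.554 hours = 5594.4 s; T₂ = 130.3 days = 1.12579e+07 s.
Kepler's third law: (T₁/T₂)² = (a₁/a₂)³ ⇒ a₂ = a₁ · (T₂/T₁)^(2/3).
T₂/T₁ = 1.12579e+07 / 5594.4 = 2012.36.
a₂ = 4.494e+08 · (2012.36)^(2/3) m ≈ 7.163e+10 m = 7.163 × 10^10 m.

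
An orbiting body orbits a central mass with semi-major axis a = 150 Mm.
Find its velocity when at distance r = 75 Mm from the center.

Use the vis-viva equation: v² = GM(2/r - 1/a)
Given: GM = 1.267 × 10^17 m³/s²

Convert to SI: a = 150 Mm = 1.5e+08 m; r = 75 Mm = 7.5e+07 m.
Vis-viva: v = √(GM · (2/r − 1/a)).
2/r − 1/a = 2/7.5e+07 − 1/1.5e+08 = 2e-08 m⁻¹.
v = √(1.267e+17 · 2e-08) m/s ≈ 5.034e+04 m/s = 50.34 km/s.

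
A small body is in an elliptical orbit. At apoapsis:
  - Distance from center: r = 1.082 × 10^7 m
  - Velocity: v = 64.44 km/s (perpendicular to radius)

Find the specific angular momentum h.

Convert to SI: v = 64.44 km/s = 64440 m/s.
With v perpendicular to r, h = r · v.
h = 1.082e+07 · 64440 m²/s ≈ 6.972e+11 m²/s.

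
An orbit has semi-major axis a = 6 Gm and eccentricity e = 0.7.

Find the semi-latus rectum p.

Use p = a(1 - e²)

Convert to SI: a = 6 Gm = 6e+09 m.
p = a (1 − e²).
p = 6e+09 · (1 − (0.7)²) = 6e+09 · 0.51 ≈ 3.06e+09 m = 3.06 Gm.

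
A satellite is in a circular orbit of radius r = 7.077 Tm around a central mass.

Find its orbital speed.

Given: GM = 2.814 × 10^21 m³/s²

Convert to SI: r = 7.077 Tm = 7.077e+12 m.
For a circular orbit, gravity supplies the centripetal force, so v = √(GM / r).
v = √(2.814e+21 / 7.077e+12) m/s ≈ 1.994e+04 m/s = 19.94 km/s.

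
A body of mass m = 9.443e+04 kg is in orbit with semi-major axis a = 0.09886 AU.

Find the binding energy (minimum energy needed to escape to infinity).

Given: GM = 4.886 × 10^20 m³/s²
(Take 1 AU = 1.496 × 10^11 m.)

Convert to SI: a = 0.09886 AU = 1.47895e+10 m.
Total orbital energy is E = −GMm/(2a); binding energy is E_bind = −E = GMm/(2a).
E_bind = 4.886e+20 · 9.443e+04 / (2 · 1.47895e+10) J ≈ 1.56e+15 J = 1.56 PJ.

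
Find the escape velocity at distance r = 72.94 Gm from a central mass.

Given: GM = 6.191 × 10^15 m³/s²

Convert to SI: r = 72.94 Gm = 7.294e+10 m.
Escape velocity comes from setting total energy to zero: ½v² − GM/r = 0 ⇒ v_esc = √(2GM / r).
v_esc = √(2 · 6.191e+15 / 7.294e+10) m/s ≈ 412 m/s = 412 m/s.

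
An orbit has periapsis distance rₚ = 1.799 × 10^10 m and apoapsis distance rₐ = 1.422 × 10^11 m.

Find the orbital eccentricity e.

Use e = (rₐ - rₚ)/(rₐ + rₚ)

e = (rₐ − rₚ) / (rₐ + rₚ).
e = (1.422e+11 − 1.799e+10) / (1.422e+11 + 1.799e+10) = 1.2421e+11 / 1.6019e+11 ≈ 0.7754.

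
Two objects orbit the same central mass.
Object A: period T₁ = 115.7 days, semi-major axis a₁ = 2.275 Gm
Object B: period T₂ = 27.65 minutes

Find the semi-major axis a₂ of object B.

Convert to SI: T₁ = 115.7 days = 9.99648e+06 s; a₁ = 2.275 Gm = 2.275e+09 m; T₂ = 27.65 minutes = 1659 s.
Kepler's third law: (T₁/T₂)² = (a₁/a₂)³ ⇒ a₂ = a₁ · (T₂/T₁)^(2/3).
T₂/T₁ = 1659 / 9.99648e+06 = 0.000165958.
a₂ = 2.275e+09 · (0.000165958)^(2/3) m ≈ 6.87e+06 m = 6.87 Mm.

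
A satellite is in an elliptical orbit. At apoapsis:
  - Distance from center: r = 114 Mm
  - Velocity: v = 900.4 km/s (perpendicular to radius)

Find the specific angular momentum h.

Convert to SI: r = 114 Mm = 1.14e+08 m; v = 900.4 km/s = 900400 m/s.
With v perpendicular to r, h = r · v.
h = 1.14e+08 · 900400 m²/s ≈ 1.026e+14 m²/s.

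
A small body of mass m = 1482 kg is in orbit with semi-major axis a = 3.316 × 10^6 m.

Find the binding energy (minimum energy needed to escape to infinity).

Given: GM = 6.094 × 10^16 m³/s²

Total orbital energy is E = −GMm/(2a); binding energy is E_bind = −E = GMm/(2a).
E_bind = 6.094e+16 · 1482 / (2 · 3.316e+06) J ≈ 1.362e+13 J = 13.62 TJ.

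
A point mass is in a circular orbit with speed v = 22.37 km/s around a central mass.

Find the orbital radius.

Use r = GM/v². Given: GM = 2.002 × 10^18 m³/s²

Convert to SI: v = 22.37 km/s = 22370 m/s.
For a circular orbit, v² = GM / r, so r = GM / v².
r = 2.002e+18 / (22370)² m ≈ 4.001e+09 m = 4.001 Gm.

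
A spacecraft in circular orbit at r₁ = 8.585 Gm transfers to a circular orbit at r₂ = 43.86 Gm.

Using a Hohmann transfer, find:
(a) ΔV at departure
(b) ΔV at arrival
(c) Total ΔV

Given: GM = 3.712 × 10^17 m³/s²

Convert to SI: r₁ = 8.585 Gm = 8.585e+09 m; r₂ = 43.86 Gm = 4.386e+10 m.
Transfer semi-major axis: a_t = (r₁ + r₂)/2 = (8.585e+09 + 4.386e+10)/2 = 2.62225e+10 m.
Circular speeds: v₁ = √(GM/r₁) = 6575.58 m/s, v₂ = √(GM/r₂) = 2909.17 m/s.
Transfer speeds (vis-viva v² = GM(2/r − 1/a_t)): v₁ᵗ = 8504.15 m/s, v₂ᵗ = 1664.57 m/s.
(a) ΔV₁ = |v₁ᵗ − v₁| ≈ 1929 m/s = 1.929 km/s.
(b) ΔV₂ = |v₂ − v₂ᵗ| ≈ 1245 m/s = 1.245 km/s.
(c) ΔV_total = ΔV₁ + ΔV₂ ≈ 3173 m/s = 3.173 km/s.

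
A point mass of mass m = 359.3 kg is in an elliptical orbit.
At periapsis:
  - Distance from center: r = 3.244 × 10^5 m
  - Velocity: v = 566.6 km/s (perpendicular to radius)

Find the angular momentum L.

Convert to SI: v = 566.6 km/s = 566600 m/s.
Since v is perpendicular to r, L = m · v · r.
L = 359.3 · 566600 · 324400 kg·m²/s ≈ 6.604e+13 kg·m²/s.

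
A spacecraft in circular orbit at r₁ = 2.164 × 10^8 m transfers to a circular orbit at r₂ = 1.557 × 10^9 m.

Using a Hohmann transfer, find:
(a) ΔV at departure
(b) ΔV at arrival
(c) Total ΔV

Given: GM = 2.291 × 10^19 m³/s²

Transfer semi-major axis: a_t = (r₁ + r₂)/2 = (2.164e+08 + 1.557e+09)/2 = 8.867e+08 m.
Circular speeds: v₁ = √(GM/r₁) = 325375 m/s, v₂ = √(GM/r₂) = 121302 m/s.
Transfer speeds (vis-viva v² = GM(2/r − 1/a_t)): v₁ᵗ = 431161 m/s, v₂ᵗ = 59925.1 m/s.
(a) ΔV₁ = |v₁ᵗ − v₁| ≈ 1.058e+05 m/s = 105.8 km/s.
(b) ΔV₂ = |v₂ − v₂ᵗ| ≈ 6.138e+04 m/s = 61.38 km/s.
(c) ΔV_total = ΔV₁ + ΔV₂ ≈ 1.672e+05 m/s = 167.2 km/s.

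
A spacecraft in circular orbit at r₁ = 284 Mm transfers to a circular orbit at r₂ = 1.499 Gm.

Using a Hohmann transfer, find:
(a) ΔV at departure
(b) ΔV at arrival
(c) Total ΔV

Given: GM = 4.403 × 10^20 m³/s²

Convert to SI: r₁ = 284 Mm = 2.84e+08 m; r₂ = 1.499 Gm = 1.499e+09 m.
Transfer semi-major axis: a_t = (r₁ + r₂)/2 = (2.84e+08 + 1.499e+09)/2 = 8.915e+08 m.
Circular speeds: v₁ = √(GM/r₁) = 1.24513e+06 m/s, v₂ = √(GM/r₂) = 541968 m/s.
Transfer speeds (vis-viva v² = GM(2/r − 1/a_t)): v₁ᵗ = 1.61456e+06 m/s, v₂ᵗ = 305895 m/s.
(a) ΔV₁ = |v₁ᵗ − v₁| ≈ 3.694e+05 m/s = 369.4 km/s.
(b) ΔV₂ = |v₂ − v₂ᵗ| ≈ 2.361e+05 m/s = 236.1 km/s.
(c) ΔV_total = ΔV₁ + ΔV₂ ≈ 6.055e+05 m/s = 605.5 km/s.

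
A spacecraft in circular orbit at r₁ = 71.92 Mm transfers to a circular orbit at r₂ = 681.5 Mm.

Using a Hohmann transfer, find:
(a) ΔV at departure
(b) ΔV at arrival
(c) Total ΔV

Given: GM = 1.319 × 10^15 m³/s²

Convert to SI: r₁ = 71.92 Mm = 7.192e+07 m; r₂ = 681.5 Mm = 6.815e+08 m.
Transfer semi-major axis: a_t = (r₁ + r₂)/2 = (7.192e+07 + 6.815e+08)/2 = 3.7671e+08 m.
Circular speeds: v₁ = √(GM/r₁) = 4282.5 m/s, v₂ = √(GM/r₂) = 1391.2 m/s.
Transfer speeds (vis-viva v² = GM(2/r − 1/a_t)): v₁ᵗ = 5760.06 m/s, v₂ᵗ = 607.87 m/s.
(a) ΔV₁ = |v₁ᵗ − v₁| ≈ 1478 m/s = 1.478 km/s.
(b) ΔV₂ = |v₂ − v₂ᵗ| ≈ 783.3 m/s = 783.3 m/s.
(c) ΔV_total = ΔV₁ + ΔV₂ ≈ 2261 m/s = 2.261 km/s.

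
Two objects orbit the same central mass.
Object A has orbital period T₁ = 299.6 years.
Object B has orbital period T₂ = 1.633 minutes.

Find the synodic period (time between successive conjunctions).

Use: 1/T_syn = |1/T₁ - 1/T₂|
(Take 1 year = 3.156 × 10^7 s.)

Convert to SI: T₁ = 299.6 years = 9.45538e+09 s; T₂ = 1.633 minutes = 97.98 s.
T_syn = |T₁ · T₂ / (T₁ − T₂)|.
T_syn = |9.45538e+09 · 97.98 / (9.45538e+09 − 97.98)| s ≈ 97.98 s = 1.633 minutes.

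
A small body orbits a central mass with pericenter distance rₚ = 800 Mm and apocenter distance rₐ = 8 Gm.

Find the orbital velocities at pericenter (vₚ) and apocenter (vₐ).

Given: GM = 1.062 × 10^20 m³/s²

Convert to SI: rₚ = 800 Mm = 8e+08 m; rₐ = 8 Gm = 8e+09 m.
Use the vis-viva equation v² = GM(2/r − 1/a) with a = (rₚ + rₐ)/2 = (8e+08 + 8e+09)/2 = 4.4e+09 m.
vₚ = √(GM · (2/rₚ − 1/a)) = √(1.062e+20 · (2/8e+08 − 1/4.4e+09)) m/s ≈ 4.913e+05 m/s = 491.3 km/s.
vₐ = √(GM · (2/rₐ − 1/a)) = √(1.062e+20 · (2/8e+09 − 1/4.4e+09)) m/s ≈ 4.913e+04 m/s = 49.13 km/s.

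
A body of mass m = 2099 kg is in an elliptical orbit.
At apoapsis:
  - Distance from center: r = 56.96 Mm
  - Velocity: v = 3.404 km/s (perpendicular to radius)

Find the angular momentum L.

Convert to SI: r = 56.96 Mm = 5.696e+07 m; v = 3.404 km/s = 3404 m/s.
Since v is perpendicular to r, L = m · v · r.
L = 2099 · 3404 · 5.696e+07 kg·m²/s ≈ 4.07e+14 kg·m²/s.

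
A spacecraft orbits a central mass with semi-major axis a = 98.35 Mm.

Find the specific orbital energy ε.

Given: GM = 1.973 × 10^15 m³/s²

Convert to SI: a = 98.35 Mm = 9.835e+07 m.
ε = −GM / (2a).
ε = −1.973e+15 / (2 · 9.835e+07) J/kg ≈ -1.003e+07 J/kg = -10.03 MJ/kg.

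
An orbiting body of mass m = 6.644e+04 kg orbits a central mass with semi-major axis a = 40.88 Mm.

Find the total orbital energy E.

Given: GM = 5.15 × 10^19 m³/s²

Convert to SI: a = 40.88 Mm = 4.088e+07 m.
E = −GMm / (2a).
E = −5.15e+19 · 6.644e+04 / (2 · 4.088e+07) J ≈ -4.185e+16 J = -41.85 PJ.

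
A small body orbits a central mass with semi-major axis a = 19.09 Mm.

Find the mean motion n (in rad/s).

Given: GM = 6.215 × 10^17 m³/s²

Convert to SI: a = 19.09 Mm = 1.909e+07 m.
n = √(GM / a³).
n = √(6.215e+17 / (1.909e+07)³) rad/s ≈ 0.009452 rad/s.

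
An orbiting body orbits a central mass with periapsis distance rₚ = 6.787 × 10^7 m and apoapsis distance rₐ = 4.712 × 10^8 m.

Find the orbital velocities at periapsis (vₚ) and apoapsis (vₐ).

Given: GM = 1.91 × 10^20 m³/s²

Use the vis-viva equation v² = GM(2/r − 1/a) with a = (rₚ + rₐ)/2 = (6.787e+07 + 4.712e+08)/2 = 2.69535e+08 m.
vₚ = √(GM · (2/rₚ − 1/a)) = √(1.91e+20 · (2/6.787e+07 − 1/2.69535e+08)) m/s ≈ 2.218e+06 m/s = 2218 km/s.
vₐ = √(GM · (2/rₐ − 1/a)) = √(1.91e+20 · (2/4.712e+08 − 1/2.69535e+08)) m/s ≈ 3.195e+05 m/s = 319.5 km/s.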